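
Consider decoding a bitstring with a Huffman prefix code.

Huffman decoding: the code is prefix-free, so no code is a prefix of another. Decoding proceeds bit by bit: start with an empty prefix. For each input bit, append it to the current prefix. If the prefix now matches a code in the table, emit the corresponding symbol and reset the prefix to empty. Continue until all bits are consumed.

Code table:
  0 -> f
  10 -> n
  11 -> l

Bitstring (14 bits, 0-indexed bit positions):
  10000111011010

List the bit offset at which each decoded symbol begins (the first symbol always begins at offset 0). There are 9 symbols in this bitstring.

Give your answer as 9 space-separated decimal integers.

Bit 0: prefix='1' (no match yet)
Bit 1: prefix='10' -> emit 'n', reset
Bit 2: prefix='0' -> emit 'f', reset
Bit 3: prefix='0' -> emit 'f', reset
Bit 4: prefix='0' -> emit 'f', reset
Bit 5: prefix='1' (no match yet)
Bit 6: prefix='11' -> emit 'l', reset
Bit 7: prefix='1' (no match yet)
Bit 8: prefix='10' -> emit 'n', reset
Bit 9: prefix='1' (no match yet)
Bit 10: prefix='11' -> emit 'l', reset
Bit 11: prefix='0' -> emit 'f', reset
Bit 12: prefix='1' (no match yet)
Bit 13: prefix='10' -> emit 'n', reset

Answer: 0 2 3 4 5 7 9 11 12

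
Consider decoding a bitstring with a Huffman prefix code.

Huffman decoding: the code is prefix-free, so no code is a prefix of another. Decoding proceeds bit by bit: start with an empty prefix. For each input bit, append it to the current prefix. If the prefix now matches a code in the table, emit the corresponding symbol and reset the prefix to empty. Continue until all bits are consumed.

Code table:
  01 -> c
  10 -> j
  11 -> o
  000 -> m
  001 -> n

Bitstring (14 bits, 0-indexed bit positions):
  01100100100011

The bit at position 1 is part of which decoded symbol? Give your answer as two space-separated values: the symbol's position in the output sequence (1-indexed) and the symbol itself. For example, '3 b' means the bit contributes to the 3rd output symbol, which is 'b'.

Answer: 1 c

Derivation:
Bit 0: prefix='0' (no match yet)
Bit 1: prefix='01' -> emit 'c', reset
Bit 2: prefix='1' (no match yet)
Bit 3: prefix='10' -> emit 'j', reset
Bit 4: prefix='0' (no match yet)
Bit 5: prefix='01' -> emit 'c', reset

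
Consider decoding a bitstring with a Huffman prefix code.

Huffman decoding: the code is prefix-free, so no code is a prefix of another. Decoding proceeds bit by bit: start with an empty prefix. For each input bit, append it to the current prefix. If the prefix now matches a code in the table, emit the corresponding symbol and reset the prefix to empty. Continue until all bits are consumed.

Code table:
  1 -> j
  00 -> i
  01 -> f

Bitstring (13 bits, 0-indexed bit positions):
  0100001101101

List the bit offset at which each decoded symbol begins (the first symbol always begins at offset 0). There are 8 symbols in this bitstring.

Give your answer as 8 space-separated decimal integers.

Bit 0: prefix='0' (no match yet)
Bit 1: prefix='01' -> emit 'f', reset
Bit 2: prefix='0' (no match yet)
Bit 3: prefix='00' -> emit 'i', reset
Bit 4: prefix='0' (no match yet)
Bit 5: prefix='00' -> emit 'i', reset
Bit 6: prefix='1' -> emit 'j', reset
Bit 7: prefix='1' -> emit 'j', reset
Bit 8: prefix='0' (no match yet)
Bit 9: prefix='01' -> emit 'f', reset
Bit 10: prefix='1' -> emit 'j', reset
Bit 11: prefix='0' (no match yet)
Bit 12: prefix='01' -> emit 'f', reset

Answer: 0 2 4 6 7 8 10 11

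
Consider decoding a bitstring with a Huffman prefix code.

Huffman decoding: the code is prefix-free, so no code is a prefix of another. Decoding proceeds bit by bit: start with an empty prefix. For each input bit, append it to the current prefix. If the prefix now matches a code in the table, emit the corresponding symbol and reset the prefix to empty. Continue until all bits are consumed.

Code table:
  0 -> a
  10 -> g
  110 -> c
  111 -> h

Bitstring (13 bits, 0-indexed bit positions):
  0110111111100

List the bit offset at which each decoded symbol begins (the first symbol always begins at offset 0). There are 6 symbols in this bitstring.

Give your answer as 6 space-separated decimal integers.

Bit 0: prefix='0' -> emit 'a', reset
Bit 1: prefix='1' (no match yet)
Bit 2: prefix='11' (no match yet)
Bit 3: prefix='110' -> emit 'c', reset
Bit 4: prefix='1' (no match yet)
Bit 5: prefix='11' (no match yet)
Bit 6: prefix='111' -> emit 'h', reset
Bit 7: prefix='1' (no match yet)
Bit 8: prefix='11' (no match yet)
Bit 9: prefix='111' -> emit 'h', reset
Bit 10: prefix='1' (no match yet)
Bit 11: prefix='10' -> emit 'g', reset
Bit 12: prefix='0' -> emit 'a', reset

Answer: 0 1 4 7 10 12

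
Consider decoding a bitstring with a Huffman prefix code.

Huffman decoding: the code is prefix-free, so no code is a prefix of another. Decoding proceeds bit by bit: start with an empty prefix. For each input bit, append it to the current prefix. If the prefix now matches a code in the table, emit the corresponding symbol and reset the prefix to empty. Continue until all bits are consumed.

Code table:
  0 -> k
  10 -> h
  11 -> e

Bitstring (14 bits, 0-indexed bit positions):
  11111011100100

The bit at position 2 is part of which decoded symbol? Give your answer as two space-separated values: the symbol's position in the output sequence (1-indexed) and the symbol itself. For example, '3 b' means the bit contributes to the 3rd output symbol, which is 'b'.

Bit 0: prefix='1' (no match yet)
Bit 1: prefix='11' -> emit 'e', reset
Bit 2: prefix='1' (no match yet)
Bit 3: prefix='11' -> emit 'e', reset
Bit 4: prefix='1' (no match yet)
Bit 5: prefix='10' -> emit 'h', reset
Bit 6: prefix='1' (no match yet)

Answer: 2 e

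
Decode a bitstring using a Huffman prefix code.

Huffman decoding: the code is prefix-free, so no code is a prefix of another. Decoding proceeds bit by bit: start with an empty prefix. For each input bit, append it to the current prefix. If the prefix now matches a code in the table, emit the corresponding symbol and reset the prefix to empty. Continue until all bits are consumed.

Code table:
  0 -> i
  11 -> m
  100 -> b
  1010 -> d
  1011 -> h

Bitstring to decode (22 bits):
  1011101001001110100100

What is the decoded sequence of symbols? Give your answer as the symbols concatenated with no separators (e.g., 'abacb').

Bit 0: prefix='1' (no match yet)
Bit 1: prefix='10' (no match yet)
Bit 2: prefix='101' (no match yet)
Bit 3: prefix='1011' -> emit 'h', reset
Bit 4: prefix='1' (no match yet)
Bit 5: prefix='10' (no match yet)
Bit 6: prefix='101' (no match yet)
Bit 7: prefix='1010' -> emit 'd', reset
Bit 8: prefix='0' -> emit 'i', reset
Bit 9: prefix='1' (no match yet)
Bit 10: prefix='10' (no match yet)
Bit 11: prefix='100' -> emit 'b', reset
Bit 12: prefix='1' (no match yet)
Bit 13: prefix='11' -> emit 'm', reset
Bit 14: prefix='1' (no match yet)
Bit 15: prefix='10' (no match yet)
Bit 16: prefix='101' (no match yet)
Bit 17: prefix='1010' -> emit 'd', reset
Bit 18: prefix='0' -> emit 'i', reset
Bit 19: prefix='1' (no match yet)
Bit 20: prefix='10' (no match yet)
Bit 21: prefix='100' -> emit 'b', reset

Answer: hdibmdib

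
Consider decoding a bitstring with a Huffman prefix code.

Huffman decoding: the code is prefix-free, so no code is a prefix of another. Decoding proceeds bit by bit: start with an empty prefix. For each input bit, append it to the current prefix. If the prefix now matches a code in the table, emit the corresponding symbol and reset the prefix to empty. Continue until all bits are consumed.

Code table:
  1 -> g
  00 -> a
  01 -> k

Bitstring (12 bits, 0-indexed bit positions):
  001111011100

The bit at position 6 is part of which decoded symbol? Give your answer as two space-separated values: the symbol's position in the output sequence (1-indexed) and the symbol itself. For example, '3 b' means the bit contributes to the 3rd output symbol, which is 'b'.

Bit 0: prefix='0' (no match yet)
Bit 1: prefix='00' -> emit 'a', reset
Bit 2: prefix='1' -> emit 'g', reset
Bit 3: prefix='1' -> emit 'g', reset
Bit 4: prefix='1' -> emit 'g', reset
Bit 5: prefix='1' -> emit 'g', reset
Bit 6: prefix='0' (no match yet)
Bit 7: prefix='01' -> emit 'k', reset
Bit 8: prefix='1' -> emit 'g', reset
Bit 9: prefix='1' -> emit 'g', reset
Bit 10: prefix='0' (no match yet)

Answer: 6 k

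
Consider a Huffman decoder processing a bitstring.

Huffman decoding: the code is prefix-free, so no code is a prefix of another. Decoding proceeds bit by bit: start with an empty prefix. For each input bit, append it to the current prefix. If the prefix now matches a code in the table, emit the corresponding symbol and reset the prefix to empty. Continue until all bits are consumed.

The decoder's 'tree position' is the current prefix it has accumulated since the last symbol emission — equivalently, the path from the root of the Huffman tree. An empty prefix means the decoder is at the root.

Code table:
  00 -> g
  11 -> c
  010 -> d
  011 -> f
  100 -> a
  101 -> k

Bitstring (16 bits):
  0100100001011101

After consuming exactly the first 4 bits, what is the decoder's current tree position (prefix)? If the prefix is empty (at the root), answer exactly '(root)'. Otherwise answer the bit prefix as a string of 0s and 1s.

Bit 0: prefix='0' (no match yet)
Bit 1: prefix='01' (no match yet)
Bit 2: prefix='010' -> emit 'd', reset
Bit 3: prefix='0' (no match yet)

Answer: 0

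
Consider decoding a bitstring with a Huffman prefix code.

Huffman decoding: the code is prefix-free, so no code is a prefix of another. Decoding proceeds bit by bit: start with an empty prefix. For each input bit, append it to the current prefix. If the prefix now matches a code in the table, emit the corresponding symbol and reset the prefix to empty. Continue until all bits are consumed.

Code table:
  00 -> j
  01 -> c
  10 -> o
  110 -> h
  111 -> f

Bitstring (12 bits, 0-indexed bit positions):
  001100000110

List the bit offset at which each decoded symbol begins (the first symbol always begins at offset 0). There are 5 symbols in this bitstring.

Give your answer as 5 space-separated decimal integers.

Answer: 0 2 5 7 9

Derivation:
Bit 0: prefix='0' (no match yet)
Bit 1: prefix='00' -> emit 'j', reset
Bit 2: prefix='1' (no match yet)
Bit 3: prefix='11' (no match yet)
Bit 4: prefix='110' -> emit 'h', reset
Bit 5: prefix='0' (no match yet)
Bit 6: prefix='00' -> emit 'j', reset
Bit 7: prefix='0' (no match yet)
Bit 8: prefix='00' -> emit 'j', reset
Bit 9: prefix='1' (no match yet)
Bit 10: prefix='11' (no match yet)
Bit 11: prefix='110' -> emit 'h', reset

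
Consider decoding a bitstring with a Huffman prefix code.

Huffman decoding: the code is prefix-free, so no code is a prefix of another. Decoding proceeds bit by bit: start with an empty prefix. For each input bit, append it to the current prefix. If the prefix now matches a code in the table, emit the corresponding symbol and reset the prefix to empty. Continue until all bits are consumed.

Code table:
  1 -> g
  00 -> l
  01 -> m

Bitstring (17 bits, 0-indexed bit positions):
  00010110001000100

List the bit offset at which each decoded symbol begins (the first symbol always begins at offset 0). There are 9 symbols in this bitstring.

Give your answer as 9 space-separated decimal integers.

Bit 0: prefix='0' (no match yet)
Bit 1: prefix='00' -> emit 'l', reset
Bit 2: prefix='0' (no match yet)
Bit 3: prefix='01' -> emit 'm', reset
Bit 4: prefix='0' (no match yet)
Bit 5: prefix='01' -> emit 'm', reset
Bit 6: prefix='1' -> emit 'g', reset
Bit 7: prefix='0' (no match yet)
Bit 8: prefix='00' -> emit 'l', reset
Bit 9: prefix='0' (no match yet)
Bit 10: prefix='01' -> emit 'm', reset
Bit 11: prefix='0' (no match yet)
Bit 12: prefix='00' -> emit 'l', reset
Bit 13: prefix='0' (no match yet)
Bit 14: prefix='01' -> emit 'm', reset
Bit 15: prefix='0' (no match yet)
Bit 16: prefix='00' -> emit 'l', reset

Answer: 0 2 4 6 7 9 11 13 15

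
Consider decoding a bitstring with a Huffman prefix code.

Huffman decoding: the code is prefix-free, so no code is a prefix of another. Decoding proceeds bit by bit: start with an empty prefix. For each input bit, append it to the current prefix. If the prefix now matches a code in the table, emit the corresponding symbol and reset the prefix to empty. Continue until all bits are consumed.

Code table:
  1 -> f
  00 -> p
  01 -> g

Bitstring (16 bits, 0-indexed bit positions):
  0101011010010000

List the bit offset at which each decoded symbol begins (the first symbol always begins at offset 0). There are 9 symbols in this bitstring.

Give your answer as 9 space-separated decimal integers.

Bit 0: prefix='0' (no match yet)
Bit 1: prefix='01' -> emit 'g', reset
Bit 2: prefix='0' (no match yet)
Bit 3: prefix='01' -> emit 'g', reset
Bit 4: prefix='0' (no match yet)
Bit 5: prefix='01' -> emit 'g', reset
Bit 6: prefix='1' -> emit 'f', reset
Bit 7: prefix='0' (no match yet)
Bit 8: prefix='01' -> emit 'g', reset
Bit 9: prefix='0' (no match yet)
Bit 10: prefix='00' -> emit 'p', reset
Bit 11: prefix='1' -> emit 'f', reset
Bit 12: prefix='0' (no match yet)
Bit 13: prefix='00' -> emit 'p', reset
Bit 14: prefix='0' (no match yet)
Bit 15: prefix='00' -> emit 'p', reset

Answer: 0 2 4 6 7 9 11 12 14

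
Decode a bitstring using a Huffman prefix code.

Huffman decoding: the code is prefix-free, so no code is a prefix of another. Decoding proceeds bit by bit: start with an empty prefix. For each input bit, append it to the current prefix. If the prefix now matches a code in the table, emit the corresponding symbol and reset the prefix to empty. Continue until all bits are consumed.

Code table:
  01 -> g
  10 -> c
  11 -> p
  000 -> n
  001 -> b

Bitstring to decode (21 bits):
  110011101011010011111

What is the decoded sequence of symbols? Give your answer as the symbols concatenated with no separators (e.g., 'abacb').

Answer: pbpggccgpp

Derivation:
Bit 0: prefix='1' (no match yet)
Bit 1: prefix='11' -> emit 'p', reset
Bit 2: prefix='0' (no match yet)
Bit 3: prefix='00' (no match yet)
Bit 4: prefix='001' -> emit 'b', reset
Bit 5: prefix='1' (no match yet)
Bit 6: prefix='11' -> emit 'p', reset
Bit 7: prefix='0' (no match yet)
Bit 8: prefix='01' -> emit 'g', reset
Bit 9: prefix='0' (no match yet)
Bit 10: prefix='01' -> emit 'g', reset
Bit 11: prefix='1' (no match yet)
Bit 12: prefix='10' -> emit 'c', reset
Bit 13: prefix='1' (no match yet)
Bit 14: prefix='10' -> emit 'c', reset
Bit 15: prefix='0' (no match yet)
Bit 16: prefix='01' -> emit 'g', reset
Bit 17: prefix='1' (no match yet)
Bit 18: prefix='11' -> emit 'p', reset
Bit 19: prefix='1' (no match yet)
Bit 20: prefix='11' -> emit 'p', reset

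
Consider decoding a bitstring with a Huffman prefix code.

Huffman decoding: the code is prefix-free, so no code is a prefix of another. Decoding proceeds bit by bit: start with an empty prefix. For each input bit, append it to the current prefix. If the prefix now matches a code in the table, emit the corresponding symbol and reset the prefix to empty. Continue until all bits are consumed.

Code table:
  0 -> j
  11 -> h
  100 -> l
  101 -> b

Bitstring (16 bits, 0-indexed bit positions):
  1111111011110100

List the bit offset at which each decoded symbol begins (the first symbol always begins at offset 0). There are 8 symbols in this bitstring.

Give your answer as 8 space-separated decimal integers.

Answer: 0 2 4 6 9 11 14 15

Derivation:
Bit 0: prefix='1' (no match yet)
Bit 1: prefix='11' -> emit 'h', reset
Bit 2: prefix='1' (no match yet)
Bit 3: prefix='11' -> emit 'h', reset
Bit 4: prefix='1' (no match yet)
Bit 5: prefix='11' -> emit 'h', reset
Bit 6: prefix='1' (no match yet)
Bit 7: prefix='10' (no match yet)
Bit 8: prefix='101' -> emit 'b', reset
Bit 9: prefix='1' (no match yet)
Bit 10: prefix='11' -> emit 'h', reset
Bit 11: prefix='1' (no match yet)
Bit 12: prefix='10' (no match yet)
Bit 13: prefix='101' -> emit 'b', reset
Bit 14: prefix='0' -> emit 'j', reset
Bit 15: prefix='0' -> emit 'j', reset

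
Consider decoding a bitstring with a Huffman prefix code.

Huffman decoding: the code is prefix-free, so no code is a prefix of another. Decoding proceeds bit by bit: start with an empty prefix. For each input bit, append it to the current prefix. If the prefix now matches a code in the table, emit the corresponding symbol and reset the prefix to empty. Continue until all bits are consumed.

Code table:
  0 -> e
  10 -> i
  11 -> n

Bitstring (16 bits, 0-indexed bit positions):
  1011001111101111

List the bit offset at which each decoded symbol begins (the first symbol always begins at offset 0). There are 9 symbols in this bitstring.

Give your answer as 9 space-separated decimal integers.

Bit 0: prefix='1' (no match yet)
Bit 1: prefix='10' -> emit 'i', reset
Bit 2: prefix='1' (no match yet)
Bit 3: prefix='11' -> emit 'n', reset
Bit 4: prefix='0' -> emit 'e', reset
Bit 5: prefix='0' -> emit 'e', reset
Bit 6: prefix='1' (no match yet)
Bit 7: prefix='11' -> emit 'n', reset
Bit 8: prefix='1' (no match yet)
Bit 9: prefix='11' -> emit 'n', reset
Bit 10: prefix='1' (no match yet)
Bit 11: prefix='10' -> emit 'i', reset
Bit 12: prefix='1' (no match yet)
Bit 13: prefix='11' -> emit 'n', reset
Bit 14: prefix='1' (no match yet)
Bit 15: prefix='11' -> emit 'n', reset

Answer: 0 2 4 5 6 8 10 12 14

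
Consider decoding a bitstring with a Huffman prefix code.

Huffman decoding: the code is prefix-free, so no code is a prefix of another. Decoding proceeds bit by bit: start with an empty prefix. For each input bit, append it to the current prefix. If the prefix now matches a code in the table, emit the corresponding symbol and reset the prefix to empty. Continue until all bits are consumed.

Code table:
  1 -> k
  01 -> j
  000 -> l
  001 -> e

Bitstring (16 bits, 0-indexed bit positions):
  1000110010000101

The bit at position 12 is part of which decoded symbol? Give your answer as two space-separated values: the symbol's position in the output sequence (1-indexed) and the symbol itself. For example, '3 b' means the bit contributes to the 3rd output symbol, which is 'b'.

Bit 0: prefix='1' -> emit 'k', reset
Bit 1: prefix='0' (no match yet)
Bit 2: prefix='00' (no match yet)
Bit 3: prefix='000' -> emit 'l', reset
Bit 4: prefix='1' -> emit 'k', reset
Bit 5: prefix='1' -> emit 'k', reset
Bit 6: prefix='0' (no match yet)
Bit 7: prefix='00' (no match yet)
Bit 8: prefix='001' -> emit 'e', reset
Bit 9: prefix='0' (no match yet)
Bit 10: prefix='00' (no match yet)
Bit 11: prefix='000' -> emit 'l', reset
Bit 12: prefix='0' (no match yet)
Bit 13: prefix='01' -> emit 'j', reset
Bit 14: prefix='0' (no match yet)
Bit 15: prefix='01' -> emit 'j', reset

Answer: 7 j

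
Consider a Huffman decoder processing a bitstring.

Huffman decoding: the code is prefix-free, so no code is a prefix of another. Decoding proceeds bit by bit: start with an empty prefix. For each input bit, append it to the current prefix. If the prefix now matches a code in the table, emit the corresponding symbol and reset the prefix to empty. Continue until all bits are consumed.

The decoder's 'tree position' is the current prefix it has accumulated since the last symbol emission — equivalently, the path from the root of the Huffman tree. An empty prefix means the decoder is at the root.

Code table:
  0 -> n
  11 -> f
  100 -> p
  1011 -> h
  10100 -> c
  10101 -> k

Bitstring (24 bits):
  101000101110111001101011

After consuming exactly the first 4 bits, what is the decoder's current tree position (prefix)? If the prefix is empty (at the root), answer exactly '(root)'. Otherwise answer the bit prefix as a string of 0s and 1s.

Answer: 1010

Derivation:
Bit 0: prefix='1' (no match yet)
Bit 1: prefix='10' (no match yet)
Bit 2: prefix='101' (no match yet)
Bit 3: prefix='1010' (no match yet)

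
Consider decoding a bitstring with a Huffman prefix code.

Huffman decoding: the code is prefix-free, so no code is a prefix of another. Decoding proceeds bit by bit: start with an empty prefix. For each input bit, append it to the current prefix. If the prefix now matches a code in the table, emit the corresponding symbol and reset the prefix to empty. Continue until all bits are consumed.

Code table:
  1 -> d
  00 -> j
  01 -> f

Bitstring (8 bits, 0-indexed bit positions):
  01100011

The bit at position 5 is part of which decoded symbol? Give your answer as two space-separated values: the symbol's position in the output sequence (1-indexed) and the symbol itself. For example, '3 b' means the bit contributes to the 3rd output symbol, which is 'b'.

Bit 0: prefix='0' (no match yet)
Bit 1: prefix='01' -> emit 'f', reset
Bit 2: prefix='1' -> emit 'd', reset
Bit 3: prefix='0' (no match yet)
Bit 4: prefix='00' -> emit 'j', reset
Bit 5: prefix='0' (no match yet)
Bit 6: prefix='01' -> emit 'f', reset
Bit 7: prefix='1' -> emit 'd', reset

Answer: 4 f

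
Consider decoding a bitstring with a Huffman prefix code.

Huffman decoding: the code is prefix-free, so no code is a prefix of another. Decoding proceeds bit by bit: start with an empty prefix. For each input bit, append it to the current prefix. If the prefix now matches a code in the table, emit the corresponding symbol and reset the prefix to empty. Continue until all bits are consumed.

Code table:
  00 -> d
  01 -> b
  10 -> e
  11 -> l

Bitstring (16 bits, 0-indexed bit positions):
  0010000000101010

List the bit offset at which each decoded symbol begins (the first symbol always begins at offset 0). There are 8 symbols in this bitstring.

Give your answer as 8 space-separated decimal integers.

Answer: 0 2 4 6 8 10 12 14

Derivation:
Bit 0: prefix='0' (no match yet)
Bit 1: prefix='00' -> emit 'd', reset
Bit 2: prefix='1' (no match yet)
Bit 3: prefix='10' -> emit 'e', reset
Bit 4: prefix='0' (no match yet)
Bit 5: prefix='00' -> emit 'd', reset
Bit 6: prefix='0' (no match yet)
Bit 7: prefix='00' -> emit 'd', reset
Bit 8: prefix='0' (no match yet)
Bit 9: prefix='00' -> emit 'd', reset
Bit 10: prefix='1' (no match yet)
Bit 11: prefix='10' -> emit 'e', reset
Bit 12: prefix='1' (no match yet)
Bit 13: prefix='10' -> emit 'e', reset
Bit 14: prefix='1' (no match yet)
Bit 15: prefix='10' -> emit 'e', reset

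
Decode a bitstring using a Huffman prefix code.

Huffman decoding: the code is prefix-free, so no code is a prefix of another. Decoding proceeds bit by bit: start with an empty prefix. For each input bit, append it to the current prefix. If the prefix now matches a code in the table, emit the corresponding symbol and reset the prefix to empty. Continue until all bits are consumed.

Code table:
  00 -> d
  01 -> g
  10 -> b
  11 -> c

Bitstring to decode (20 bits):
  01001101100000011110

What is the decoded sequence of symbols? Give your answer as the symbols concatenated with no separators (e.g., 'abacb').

Bit 0: prefix='0' (no match yet)
Bit 1: prefix='01' -> emit 'g', reset
Bit 2: prefix='0' (no match yet)
Bit 3: prefix='00' -> emit 'd', reset
Bit 4: prefix='1' (no match yet)
Bit 5: prefix='11' -> emit 'c', reset
Bit 6: prefix='0' (no match yet)
Bit 7: prefix='01' -> emit 'g', reset
Bit 8: prefix='1' (no match yet)
Bit 9: prefix='10' -> emit 'b', reset
Bit 10: prefix='0' (no match yet)
Bit 11: prefix='00' -> emit 'd', reset
Bit 12: prefix='0' (no match yet)
Bit 13: prefix='00' -> emit 'd', reset
Bit 14: prefix='0' (no match yet)
Bit 15: prefix='01' -> emit 'g', reset
Bit 16: prefix='1' (no match yet)
Bit 17: prefix='11' -> emit 'c', reset
Bit 18: prefix='1' (no match yet)
Bit 19: prefix='10' -> emit 'b', reset

Answer: gdcgbddgcb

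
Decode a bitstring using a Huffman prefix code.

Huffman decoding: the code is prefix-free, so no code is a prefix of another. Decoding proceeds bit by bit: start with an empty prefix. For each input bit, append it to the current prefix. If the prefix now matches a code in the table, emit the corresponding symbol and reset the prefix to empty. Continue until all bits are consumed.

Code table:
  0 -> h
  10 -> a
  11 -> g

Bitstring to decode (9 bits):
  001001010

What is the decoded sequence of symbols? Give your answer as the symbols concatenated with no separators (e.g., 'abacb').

Answer: hhahaa

Derivation:
Bit 0: prefix='0' -> emit 'h', reset
Bit 1: prefix='0' -> emit 'h', reset
Bit 2: prefix='1' (no match yet)
Bit 3: prefix='10' -> emit 'a', reset
Bit 4: prefix='0' -> emit 'h', reset
Bit 5: prefix='1' (no match yet)
Bit 6: prefix='10' -> emit 'a', reset
Bit 7: prefix='1' (no match yet)
Bit 8: prefix='10' -> emit 'a', reset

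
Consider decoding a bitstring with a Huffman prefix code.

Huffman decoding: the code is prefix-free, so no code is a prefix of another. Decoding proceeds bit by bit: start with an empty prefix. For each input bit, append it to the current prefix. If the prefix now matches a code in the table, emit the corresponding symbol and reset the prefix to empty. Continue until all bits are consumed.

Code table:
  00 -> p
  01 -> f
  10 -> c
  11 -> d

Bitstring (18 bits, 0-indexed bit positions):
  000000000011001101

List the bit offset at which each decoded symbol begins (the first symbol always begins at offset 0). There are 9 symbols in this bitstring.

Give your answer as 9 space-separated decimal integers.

Bit 0: prefix='0' (no match yet)
Bit 1: prefix='00' -> emit 'p', reset
Bit 2: prefix='0' (no match yet)
Bit 3: prefix='00' -> emit 'p', reset
Bit 4: prefix='0' (no match yet)
Bit 5: prefix='00' -> emit 'p', reset
Bit 6: prefix='0' (no match yet)
Bit 7: prefix='00' -> emit 'p', reset
Bit 8: prefix='0' (no match yet)
Bit 9: prefix='00' -> emit 'p', reset
Bit 10: prefix='1' (no match yet)
Bit 11: prefix='11' -> emit 'd', reset
Bit 12: prefix='0' (no match yet)
Bit 13: prefix='00' -> emit 'p', reset
Bit 14: prefix='1' (no match yet)
Bit 15: prefix='11' -> emit 'd', reset
Bit 16: prefix='0' (no match yet)
Bit 17: prefix='01' -> emit 'f', reset

Answer: 0 2 4 6 8 10 12 14 16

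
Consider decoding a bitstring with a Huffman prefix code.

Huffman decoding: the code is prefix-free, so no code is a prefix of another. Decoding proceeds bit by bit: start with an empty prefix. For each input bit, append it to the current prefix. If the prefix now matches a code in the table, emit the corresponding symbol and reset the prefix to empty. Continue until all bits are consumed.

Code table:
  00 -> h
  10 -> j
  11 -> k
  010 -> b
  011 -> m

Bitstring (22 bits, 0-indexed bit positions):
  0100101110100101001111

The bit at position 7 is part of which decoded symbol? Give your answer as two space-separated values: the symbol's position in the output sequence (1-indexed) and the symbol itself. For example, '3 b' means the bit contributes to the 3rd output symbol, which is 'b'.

Answer: 3 k

Derivation:
Bit 0: prefix='0' (no match yet)
Bit 1: prefix='01' (no match yet)
Bit 2: prefix='010' -> emit 'b', reset
Bit 3: prefix='0' (no match yet)
Bit 4: prefix='01' (no match yet)
Bit 5: prefix='010' -> emit 'b', reset
Bit 6: prefix='1' (no match yet)
Bit 7: prefix='11' -> emit 'k', reset
Bit 8: prefix='1' (no match yet)
Bit 9: prefix='10' -> emit 'j', reset
Bit 10: prefix='1' (no match yet)
Bit 11: prefix='10' -> emit 'j', reset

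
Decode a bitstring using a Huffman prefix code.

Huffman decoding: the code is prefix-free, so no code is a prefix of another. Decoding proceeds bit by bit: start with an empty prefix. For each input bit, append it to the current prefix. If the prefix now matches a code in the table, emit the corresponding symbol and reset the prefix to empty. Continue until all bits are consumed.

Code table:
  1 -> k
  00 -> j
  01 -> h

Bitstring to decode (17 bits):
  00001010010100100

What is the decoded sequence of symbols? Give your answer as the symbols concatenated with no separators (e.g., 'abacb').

Answer: jjkhjkhjkj

Derivation:
Bit 0: prefix='0' (no match yet)
Bit 1: prefix='00' -> emit 'j', reset
Bit 2: prefix='0' (no match yet)
Bit 3: prefix='00' -> emit 'j', reset
Bit 4: prefix='1' -> emit 'k', reset
Bit 5: prefix='0' (no match yet)
Bit 6: prefix='01' -> emit 'h', reset
Bit 7: prefix='0' (no match yet)
Bit 8: prefix='00' -> emit 'j', reset
Bit 9: prefix='1' -> emit 'k', reset
Bit 10: prefix='0' (no match yet)
Bit 11: prefix='01' -> emit 'h', reset
Bit 12: prefix='0' (no match yet)
Bit 13: prefix='00' -> emit 'j', reset
Bit 14: prefix='1' -> emit 'k', reset
Bit 15: prefix='0' (no match yet)
Bit 16: prefix='00' -> emit 'j', reset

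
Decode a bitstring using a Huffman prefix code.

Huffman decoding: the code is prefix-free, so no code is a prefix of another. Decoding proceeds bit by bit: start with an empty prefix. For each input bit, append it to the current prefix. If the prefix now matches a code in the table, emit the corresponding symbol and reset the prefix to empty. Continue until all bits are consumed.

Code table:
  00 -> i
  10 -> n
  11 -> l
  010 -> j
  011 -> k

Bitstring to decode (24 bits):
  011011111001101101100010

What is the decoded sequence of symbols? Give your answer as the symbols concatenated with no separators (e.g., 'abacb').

Bit 0: prefix='0' (no match yet)
Bit 1: prefix='01' (no match yet)
Bit 2: prefix='011' -> emit 'k', reset
Bit 3: prefix='0' (no match yet)
Bit 4: prefix='01' (no match yet)
Bit 5: prefix='011' -> emit 'k', reset
Bit 6: prefix='1' (no match yet)
Bit 7: prefix='11' -> emit 'l', reset
Bit 8: prefix='1' (no match yet)
Bit 9: prefix='10' -> emit 'n', reset
Bit 10: prefix='0' (no match yet)
Bit 11: prefix='01' (no match yet)
Bit 12: prefix='011' -> emit 'k', reset
Bit 13: prefix='0' (no match yet)
Bit 14: prefix='01' (no match yet)
Bit 15: prefix='011' -> emit 'k', reset
Bit 16: prefix='0' (no match yet)
Bit 17: prefix='01' (no match yet)
Bit 18: prefix='011' -> emit 'k', reset
Bit 19: prefix='0' (no match yet)
Bit 20: prefix='00' -> emit 'i', reset
Bit 21: prefix='0' (no match yet)
Bit 22: prefix='01' (no match yet)
Bit 23: prefix='010' -> emit 'j', reset

Answer: kklnkkkij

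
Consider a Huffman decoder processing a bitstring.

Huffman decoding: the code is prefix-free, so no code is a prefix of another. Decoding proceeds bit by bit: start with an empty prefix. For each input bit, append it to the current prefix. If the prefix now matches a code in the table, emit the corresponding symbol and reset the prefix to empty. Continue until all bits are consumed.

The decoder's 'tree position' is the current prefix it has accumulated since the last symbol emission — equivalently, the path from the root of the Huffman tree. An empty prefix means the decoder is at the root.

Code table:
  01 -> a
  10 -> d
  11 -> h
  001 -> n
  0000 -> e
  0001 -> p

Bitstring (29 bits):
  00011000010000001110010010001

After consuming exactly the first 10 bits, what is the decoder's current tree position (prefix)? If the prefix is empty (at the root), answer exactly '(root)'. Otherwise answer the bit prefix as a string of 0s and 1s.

Bit 0: prefix='0' (no match yet)
Bit 1: prefix='00' (no match yet)
Bit 2: prefix='000' (no match yet)
Bit 3: prefix='0001' -> emit 'p', reset
Bit 4: prefix='1' (no match yet)
Bit 5: prefix='10' -> emit 'd', reset
Bit 6: prefix='0' (no match yet)
Bit 7: prefix='00' (no match yet)
Bit 8: prefix='000' (no match yet)
Bit 9: prefix='0001' -> emit 'p', reset

Answer: (root)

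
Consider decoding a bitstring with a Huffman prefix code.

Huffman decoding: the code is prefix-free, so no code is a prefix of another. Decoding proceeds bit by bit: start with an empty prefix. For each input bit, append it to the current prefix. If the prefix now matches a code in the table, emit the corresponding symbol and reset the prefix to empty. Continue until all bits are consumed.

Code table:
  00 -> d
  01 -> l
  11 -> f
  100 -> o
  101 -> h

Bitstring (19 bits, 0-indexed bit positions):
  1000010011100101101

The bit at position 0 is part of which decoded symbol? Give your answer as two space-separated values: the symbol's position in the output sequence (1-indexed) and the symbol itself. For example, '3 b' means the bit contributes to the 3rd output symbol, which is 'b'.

Bit 0: prefix='1' (no match yet)
Bit 1: prefix='10' (no match yet)
Bit 2: prefix='100' -> emit 'o', reset
Bit 3: prefix='0' (no match yet)
Bit 4: prefix='00' -> emit 'd', reset

Answer: 1 o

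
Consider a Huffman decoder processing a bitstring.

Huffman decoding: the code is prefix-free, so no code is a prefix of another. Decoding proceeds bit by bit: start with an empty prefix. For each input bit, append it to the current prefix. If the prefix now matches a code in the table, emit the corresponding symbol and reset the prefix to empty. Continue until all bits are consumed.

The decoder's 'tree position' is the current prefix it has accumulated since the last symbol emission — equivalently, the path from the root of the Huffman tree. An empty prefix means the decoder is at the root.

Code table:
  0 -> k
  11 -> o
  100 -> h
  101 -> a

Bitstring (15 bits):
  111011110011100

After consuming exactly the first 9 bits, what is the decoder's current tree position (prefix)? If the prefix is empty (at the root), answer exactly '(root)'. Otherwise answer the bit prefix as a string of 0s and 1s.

Bit 0: prefix='1' (no match yet)
Bit 1: prefix='11' -> emit 'o', reset
Bit 2: prefix='1' (no match yet)
Bit 3: prefix='10' (no match yet)
Bit 4: prefix='101' -> emit 'a', reset
Bit 5: prefix='1' (no match yet)
Bit 6: prefix='11' -> emit 'o', reset
Bit 7: prefix='1' (no match yet)
Bit 8: prefix='10' (no match yet)

Answer: 10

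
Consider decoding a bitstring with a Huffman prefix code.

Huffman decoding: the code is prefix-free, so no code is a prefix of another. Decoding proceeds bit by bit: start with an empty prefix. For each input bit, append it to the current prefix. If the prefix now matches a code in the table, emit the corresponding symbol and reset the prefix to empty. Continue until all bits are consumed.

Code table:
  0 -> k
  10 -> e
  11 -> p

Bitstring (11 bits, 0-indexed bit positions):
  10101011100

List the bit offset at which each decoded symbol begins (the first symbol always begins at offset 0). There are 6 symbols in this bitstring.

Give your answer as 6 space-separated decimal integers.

Answer: 0 2 4 6 8 10

Derivation:
Bit 0: prefix='1' (no match yet)
Bit 1: prefix='10' -> emit 'e', reset
Bit 2: prefix='1' (no match yet)
Bit 3: prefix='10' -> emit 'e', reset
Bit 4: prefix='1' (no match yet)
Bit 5: prefix='10' -> emit 'e', reset
Bit 6: prefix='1' (no match yet)
Bit 7: prefix='11' -> emit 'p', reset
Bit 8: prefix='1' (no match yet)
Bit 9: prefix='10' -> emit 'e', reset
Bit 10: prefix='0' -> emit 'k', reset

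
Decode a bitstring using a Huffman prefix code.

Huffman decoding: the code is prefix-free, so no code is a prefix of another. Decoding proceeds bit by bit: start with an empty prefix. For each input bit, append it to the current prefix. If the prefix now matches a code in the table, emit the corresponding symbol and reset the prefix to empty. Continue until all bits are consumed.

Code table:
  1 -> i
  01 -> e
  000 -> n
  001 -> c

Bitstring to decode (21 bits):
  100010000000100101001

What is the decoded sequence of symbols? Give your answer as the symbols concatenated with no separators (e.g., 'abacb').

Answer: ininnecec

Derivation:
Bit 0: prefix='1' -> emit 'i', reset
Bit 1: prefix='0' (no match yet)
Bit 2: prefix='00' (no match yet)
Bit 3: prefix='000' -> emit 'n', reset
Bit 4: prefix='1' -> emit 'i', reset
Bit 5: prefix='0' (no match yet)
Bit 6: prefix='00' (no match yet)
Bit 7: prefix='000' -> emit 'n', reset
Bit 8: prefix='0' (no match yet)
Bit 9: prefix='00' (no match yet)
Bit 10: prefix='000' -> emit 'n', reset
Bit 11: prefix='0' (no match yet)
Bit 12: prefix='01' -> emit 'e', reset
Bit 13: prefix='0' (no match yet)
Bit 14: prefix='00' (no match yet)
Bit 15: prefix='001' -> emit 'c', reset
Bit 16: prefix='0' (no match yet)
Bit 17: prefix='01' -> emit 'e', reset
Bit 18: prefix='0' (no match yet)
Bit 19: prefix='00' (no match yet)
Bit 20: prefix='001' -> emit 'c', reset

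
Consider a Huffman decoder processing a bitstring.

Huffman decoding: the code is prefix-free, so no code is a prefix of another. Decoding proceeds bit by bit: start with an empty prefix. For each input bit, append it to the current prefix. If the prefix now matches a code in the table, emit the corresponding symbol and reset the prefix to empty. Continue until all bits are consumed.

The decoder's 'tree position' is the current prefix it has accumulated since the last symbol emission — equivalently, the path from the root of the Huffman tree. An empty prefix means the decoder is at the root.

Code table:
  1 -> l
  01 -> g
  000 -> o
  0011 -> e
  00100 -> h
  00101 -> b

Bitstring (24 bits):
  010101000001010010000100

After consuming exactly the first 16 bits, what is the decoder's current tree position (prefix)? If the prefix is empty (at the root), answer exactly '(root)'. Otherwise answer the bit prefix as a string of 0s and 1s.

Bit 0: prefix='0' (no match yet)
Bit 1: prefix='01' -> emit 'g', reset
Bit 2: prefix='0' (no match yet)
Bit 3: prefix='01' -> emit 'g', reset
Bit 4: prefix='0' (no match yet)
Bit 5: prefix='01' -> emit 'g', reset
Bit 6: prefix='0' (no match yet)
Bit 7: prefix='00' (no match yet)
Bit 8: prefix='000' -> emit 'o', reset
Bit 9: prefix='0' (no match yet)
Bit 10: prefix='00' (no match yet)
Bit 11: prefix='001' (no match yet)
Bit 12: prefix='0010' (no match yet)
Bit 13: prefix='00101' -> emit 'b', reset
Bit 14: prefix='0' (no match yet)
Bit 15: prefix='00' (no match yet)

Answer: 00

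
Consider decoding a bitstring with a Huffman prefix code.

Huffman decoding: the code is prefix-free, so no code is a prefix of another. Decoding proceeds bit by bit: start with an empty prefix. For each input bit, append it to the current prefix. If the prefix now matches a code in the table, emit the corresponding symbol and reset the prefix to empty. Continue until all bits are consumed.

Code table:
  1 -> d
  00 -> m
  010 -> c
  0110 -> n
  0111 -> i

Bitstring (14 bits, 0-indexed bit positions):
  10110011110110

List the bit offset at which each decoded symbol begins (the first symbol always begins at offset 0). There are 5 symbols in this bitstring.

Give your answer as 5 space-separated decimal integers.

Answer: 0 1 5 9 10

Derivation:
Bit 0: prefix='1' -> emit 'd', reset
Bit 1: prefix='0' (no match yet)
Bit 2: prefix='01' (no match yet)
Bit 3: prefix='011' (no match yet)
Bit 4: prefix='0110' -> emit 'n', reset
Bit 5: prefix='0' (no match yet)
Bit 6: prefix='01' (no match yet)
Bit 7: prefix='011' (no match yet)
Bit 8: prefix='0111' -> emit 'i', reset
Bit 9: prefix='1' -> emit 'd', reset
Bit 10: prefix='0' (no match yet)
Bit 11: prefix='01' (no match yet)
Bit 12: prefix='011' (no match yet)
Bit 13: prefix='0110' -> emit 'n', reset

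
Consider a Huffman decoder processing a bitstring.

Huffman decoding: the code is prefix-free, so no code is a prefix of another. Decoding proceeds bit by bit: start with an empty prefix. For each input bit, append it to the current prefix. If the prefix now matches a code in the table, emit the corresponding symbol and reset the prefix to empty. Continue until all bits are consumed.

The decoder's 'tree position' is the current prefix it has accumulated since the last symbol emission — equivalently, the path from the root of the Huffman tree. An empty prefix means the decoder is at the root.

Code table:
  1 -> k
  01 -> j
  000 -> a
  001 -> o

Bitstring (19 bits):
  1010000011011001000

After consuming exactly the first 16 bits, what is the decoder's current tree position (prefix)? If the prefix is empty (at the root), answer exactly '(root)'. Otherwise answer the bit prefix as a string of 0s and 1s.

Answer: (root)

Derivation:
Bit 0: prefix='1' -> emit 'k', reset
Bit 1: prefix='0' (no match yet)
Bit 2: prefix='01' -> emit 'j', reset
Bit 3: prefix='0' (no match yet)
Bit 4: prefix='00' (no match yet)
Bit 5: prefix='000' -> emit 'a', reset
Bit 6: prefix='0' (no match yet)
Bit 7: prefix='00' (no match yet)
Bit 8: prefix='001' -> emit 'o', reset
Bit 9: prefix='1' -> emit 'k', reset
Bit 10: prefix='0' (no match yet)
Bit 11: prefix='01' -> emit 'j', reset
Bit 12: prefix='1' -> emit 'k', reset
Bit 13: prefix='0' (no match yet)
Bit 14: prefix='00' (no match yet)
Bit 15: prefix='001' -> emit 'o', reset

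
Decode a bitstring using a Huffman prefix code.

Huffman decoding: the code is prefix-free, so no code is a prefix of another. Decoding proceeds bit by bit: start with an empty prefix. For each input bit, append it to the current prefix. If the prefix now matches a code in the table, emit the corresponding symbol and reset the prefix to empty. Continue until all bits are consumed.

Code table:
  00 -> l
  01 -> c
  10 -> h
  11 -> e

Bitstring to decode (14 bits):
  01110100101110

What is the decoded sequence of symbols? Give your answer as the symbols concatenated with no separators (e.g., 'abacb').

Bit 0: prefix='0' (no match yet)
Bit 1: prefix='01' -> emit 'c', reset
Bit 2: prefix='1' (no match yet)
Bit 3: prefix='11' -> emit 'e', reset
Bit 4: prefix='0' (no match yet)
Bit 5: prefix='01' -> emit 'c', reset
Bit 6: prefix='0' (no match yet)
Bit 7: prefix='00' -> emit 'l', reset
Bit 8: prefix='1' (no match yet)
Bit 9: prefix='10' -> emit 'h', reset
Bit 10: prefix='1' (no match yet)
Bit 11: prefix='11' -> emit 'e', reset
Bit 12: prefix='1' (no match yet)
Bit 13: prefix='10' -> emit 'h', reset

Answer: ceclheh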